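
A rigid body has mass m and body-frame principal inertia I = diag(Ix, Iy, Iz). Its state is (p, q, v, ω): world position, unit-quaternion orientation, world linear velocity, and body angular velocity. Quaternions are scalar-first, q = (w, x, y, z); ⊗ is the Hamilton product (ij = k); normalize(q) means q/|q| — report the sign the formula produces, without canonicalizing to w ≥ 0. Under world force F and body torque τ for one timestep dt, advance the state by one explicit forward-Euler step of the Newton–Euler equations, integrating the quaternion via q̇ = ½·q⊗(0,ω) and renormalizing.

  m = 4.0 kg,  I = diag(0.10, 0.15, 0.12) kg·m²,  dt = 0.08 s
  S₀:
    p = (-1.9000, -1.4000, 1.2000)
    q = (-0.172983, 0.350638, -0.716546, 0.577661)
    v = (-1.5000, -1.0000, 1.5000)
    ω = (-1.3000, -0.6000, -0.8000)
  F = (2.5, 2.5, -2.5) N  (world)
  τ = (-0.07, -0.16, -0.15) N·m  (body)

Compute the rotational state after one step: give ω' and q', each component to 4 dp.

ω' = (-1.3445, -0.6742, -0.9260)
q' = (-0.1531, 0.3956, -0.7296, 0.5364)

ω×(Iω) gyroscopic = (-0.0144, -0.0208, 0.0390)
α = I⁻¹(τ − ω×Iω) = (-0.5560, -0.9280, -1.5750)
ω + α·dt = (-1.3445, -0.6742, -0.9260)
Hamilton product q⊗(0,ω) = (0.4880306, 1.1447113, -0.3666591, -1.0035062)
q' = normalize(q + ½dt·q⊗(0,ω)) = (-0.1531, 0.3956, -0.7296, 0.5364)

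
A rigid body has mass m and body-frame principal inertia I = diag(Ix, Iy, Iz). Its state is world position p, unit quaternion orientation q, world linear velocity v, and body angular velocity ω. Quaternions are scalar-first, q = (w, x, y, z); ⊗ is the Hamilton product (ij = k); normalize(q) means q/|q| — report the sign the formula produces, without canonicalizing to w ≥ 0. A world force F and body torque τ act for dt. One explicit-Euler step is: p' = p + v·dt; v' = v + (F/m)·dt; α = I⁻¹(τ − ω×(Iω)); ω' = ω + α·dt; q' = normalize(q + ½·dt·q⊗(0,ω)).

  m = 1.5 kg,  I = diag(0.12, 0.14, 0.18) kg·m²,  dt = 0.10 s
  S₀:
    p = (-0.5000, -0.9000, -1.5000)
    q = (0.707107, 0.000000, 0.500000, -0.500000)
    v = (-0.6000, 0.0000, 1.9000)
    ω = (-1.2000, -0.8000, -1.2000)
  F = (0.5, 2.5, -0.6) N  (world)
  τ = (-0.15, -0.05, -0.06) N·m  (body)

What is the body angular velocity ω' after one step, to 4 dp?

ω×(Iω) gyroscopic = (0.0384, -0.0864, 0.0192)
angular accel α = (-1.5700, 0.2600, -0.4400)
ω' = ω + α·dt = (-1.3570, -0.7740, -1.2440)

ω' = (-1.3570, -0.7740, -1.2440)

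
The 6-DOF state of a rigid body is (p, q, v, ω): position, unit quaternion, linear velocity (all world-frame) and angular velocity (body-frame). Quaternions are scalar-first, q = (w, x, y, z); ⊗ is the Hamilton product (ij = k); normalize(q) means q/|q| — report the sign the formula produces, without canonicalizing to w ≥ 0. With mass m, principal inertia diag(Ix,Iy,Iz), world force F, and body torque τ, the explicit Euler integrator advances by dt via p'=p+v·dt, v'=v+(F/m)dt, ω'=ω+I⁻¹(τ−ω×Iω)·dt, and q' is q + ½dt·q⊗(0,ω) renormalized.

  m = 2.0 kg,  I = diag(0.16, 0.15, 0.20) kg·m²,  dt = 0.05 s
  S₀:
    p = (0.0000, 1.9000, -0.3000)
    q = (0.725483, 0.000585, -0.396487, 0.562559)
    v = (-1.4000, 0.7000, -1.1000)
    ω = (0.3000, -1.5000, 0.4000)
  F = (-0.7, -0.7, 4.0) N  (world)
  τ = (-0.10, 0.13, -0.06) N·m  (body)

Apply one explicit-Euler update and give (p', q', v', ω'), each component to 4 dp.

p' = (-0.0700, 1.9350, -0.3550)
q' = (0.7044, 0.0231, -0.4192, 0.5723)
v' = (-1.4175, 0.6825, -1.0000)
ω' = (0.2781, -1.4551, 0.3839)

ω×(Iω) gyroscopic = (-0.0300, -0.0048, 0.0045)
angular accel α = (-0.4375, 0.8987, -0.3225)
ω + α·dt = (0.2781, -1.4551, 0.3839)
2q̇ = q⊗(0,ω) = (-0.8199296, 0.9028886, -0.9196908, 0.4082618)
updated quaternion q' = (0.7044, 0.0231, -0.4192, 0.5723)
linear accel F/m = (-0.3500, -0.3500, 2.0000)
p + v·dt = (-0.0700, 1.9350, -0.3550)
v + (F/m)dt = (-1.4175, 0.6825, -1.0000)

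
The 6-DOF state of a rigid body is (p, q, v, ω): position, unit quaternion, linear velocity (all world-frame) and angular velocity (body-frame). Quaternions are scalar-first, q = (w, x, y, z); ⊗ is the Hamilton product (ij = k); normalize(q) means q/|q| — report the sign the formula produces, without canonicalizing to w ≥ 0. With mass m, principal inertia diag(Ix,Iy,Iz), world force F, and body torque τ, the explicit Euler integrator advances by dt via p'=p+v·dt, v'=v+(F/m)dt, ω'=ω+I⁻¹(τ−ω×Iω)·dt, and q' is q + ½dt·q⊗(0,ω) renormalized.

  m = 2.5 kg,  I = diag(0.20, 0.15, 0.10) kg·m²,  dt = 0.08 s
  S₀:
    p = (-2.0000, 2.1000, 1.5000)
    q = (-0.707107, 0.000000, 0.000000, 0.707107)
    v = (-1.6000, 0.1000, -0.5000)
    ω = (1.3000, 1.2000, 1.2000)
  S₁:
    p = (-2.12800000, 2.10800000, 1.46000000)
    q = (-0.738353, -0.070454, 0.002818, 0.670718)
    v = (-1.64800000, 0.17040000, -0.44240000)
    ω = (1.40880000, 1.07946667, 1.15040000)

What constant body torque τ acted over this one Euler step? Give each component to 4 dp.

τ = (0.2000, -0.0700, -0.1400)

Δω = ω₁−ω₀ = (0.10880000, -0.12053333, -0.04960000)
gyro term ω₀×Iω₀ = (-0.0720, 0.1560, -0.0780)
applied torque τ = (0.2000, -0.0700, -0.1400)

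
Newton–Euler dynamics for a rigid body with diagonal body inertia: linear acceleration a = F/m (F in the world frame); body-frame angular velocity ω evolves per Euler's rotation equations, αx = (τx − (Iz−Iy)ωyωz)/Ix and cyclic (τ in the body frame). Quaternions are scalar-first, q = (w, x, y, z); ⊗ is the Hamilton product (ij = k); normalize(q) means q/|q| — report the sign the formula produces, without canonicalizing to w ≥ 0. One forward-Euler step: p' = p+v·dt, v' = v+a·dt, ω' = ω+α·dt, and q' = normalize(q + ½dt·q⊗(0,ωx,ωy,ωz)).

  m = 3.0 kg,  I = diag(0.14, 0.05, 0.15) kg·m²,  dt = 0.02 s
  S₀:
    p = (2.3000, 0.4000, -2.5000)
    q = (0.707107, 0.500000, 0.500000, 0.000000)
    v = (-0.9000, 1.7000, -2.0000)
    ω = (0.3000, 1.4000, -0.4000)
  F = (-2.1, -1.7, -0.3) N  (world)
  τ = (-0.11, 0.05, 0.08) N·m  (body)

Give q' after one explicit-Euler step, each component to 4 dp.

Hamilton product q⊗(0,ω) = (-0.8500000, 0.0121321, 1.1899498, 0.2671572)
updated quaternion q' = (0.6985, 0.5001, 0.5118, 0.0027)

q' = (0.6985, 0.5001, 0.5118, 0.0027)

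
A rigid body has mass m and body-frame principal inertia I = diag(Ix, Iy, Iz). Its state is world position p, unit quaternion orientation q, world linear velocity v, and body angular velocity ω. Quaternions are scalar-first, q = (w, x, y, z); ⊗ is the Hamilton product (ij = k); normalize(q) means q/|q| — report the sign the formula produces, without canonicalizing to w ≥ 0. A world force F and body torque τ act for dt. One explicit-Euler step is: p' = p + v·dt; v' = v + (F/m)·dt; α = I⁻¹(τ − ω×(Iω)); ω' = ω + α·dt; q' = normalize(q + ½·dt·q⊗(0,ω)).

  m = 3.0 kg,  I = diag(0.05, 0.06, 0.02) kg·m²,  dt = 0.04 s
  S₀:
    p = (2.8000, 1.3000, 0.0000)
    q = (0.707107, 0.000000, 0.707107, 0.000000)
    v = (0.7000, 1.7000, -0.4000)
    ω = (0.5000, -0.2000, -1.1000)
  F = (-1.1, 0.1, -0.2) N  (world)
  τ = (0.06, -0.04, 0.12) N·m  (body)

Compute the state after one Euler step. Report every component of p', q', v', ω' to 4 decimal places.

p' = (2.8280, 1.3680, -0.0160)
q' = (0.7097, -0.0085, 0.7041, -0.0226)
v' = (0.6853, 1.7013, -0.4027)
ω' = (0.5550, -0.2157, -0.8580)

p' = p + v·dt = (2.8280, 1.3680, -0.0160)
v' = v + a·dt = (0.6853, 1.7013, -0.4027)
α = I⁻¹(τ − ω×Iω) = (1.3760, -0.3917, 6.0500)
ω + α·dt = (0.5550, -0.2157, -0.8580)
2q̇ = q⊗(0,ω) = (0.1414214, -0.4242642, -0.1414214, -1.1313712)
q' = normalize(q + ½dt·q⊗(0,ω)) = (0.7097, -0.0085, 0.7041, -0.0226)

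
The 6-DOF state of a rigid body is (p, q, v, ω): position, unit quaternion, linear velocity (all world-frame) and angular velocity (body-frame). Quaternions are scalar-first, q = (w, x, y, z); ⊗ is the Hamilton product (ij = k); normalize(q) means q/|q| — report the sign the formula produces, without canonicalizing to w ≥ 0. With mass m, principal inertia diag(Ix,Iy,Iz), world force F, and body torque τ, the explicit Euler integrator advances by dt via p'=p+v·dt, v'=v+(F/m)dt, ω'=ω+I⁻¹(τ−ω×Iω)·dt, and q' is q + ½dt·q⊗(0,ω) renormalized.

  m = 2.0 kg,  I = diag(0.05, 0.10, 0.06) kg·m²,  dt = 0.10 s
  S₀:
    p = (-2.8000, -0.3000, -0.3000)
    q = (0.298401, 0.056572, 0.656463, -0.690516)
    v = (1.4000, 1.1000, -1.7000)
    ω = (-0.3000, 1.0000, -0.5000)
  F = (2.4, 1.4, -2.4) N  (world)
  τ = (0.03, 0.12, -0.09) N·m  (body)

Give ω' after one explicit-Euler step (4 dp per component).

ω' = (-0.2800, 1.1215, -0.6250)

gyro term ω×Iω = (0.0200, -0.0015, -0.0150)
angular accel α = (0.2000, 1.2150, -1.2500)
new body rate ω' = (-0.2800, 1.1215, -0.6250)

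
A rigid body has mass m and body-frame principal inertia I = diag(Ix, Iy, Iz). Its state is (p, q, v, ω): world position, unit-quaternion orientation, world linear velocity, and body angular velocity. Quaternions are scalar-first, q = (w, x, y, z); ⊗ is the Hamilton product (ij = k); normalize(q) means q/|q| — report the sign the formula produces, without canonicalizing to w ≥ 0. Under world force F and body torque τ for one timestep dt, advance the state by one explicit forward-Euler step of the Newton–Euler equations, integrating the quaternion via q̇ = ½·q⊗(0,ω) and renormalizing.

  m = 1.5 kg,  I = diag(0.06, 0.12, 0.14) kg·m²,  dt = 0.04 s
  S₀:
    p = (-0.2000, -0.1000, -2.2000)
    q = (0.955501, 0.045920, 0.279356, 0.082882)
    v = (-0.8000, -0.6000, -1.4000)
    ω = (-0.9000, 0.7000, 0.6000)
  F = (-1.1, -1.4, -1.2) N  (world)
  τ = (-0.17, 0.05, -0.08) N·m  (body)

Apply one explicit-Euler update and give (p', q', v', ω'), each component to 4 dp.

p' = (-0.2320, -0.1240, -2.2560)
q' = (0.9511, 0.0309, 0.2906, 0.1000)
v' = (-0.8293, -0.6373, -1.4320)
ω' = (-1.0189, 0.7023, 0.5879)

a = (-0.7333, -0.9333, -0.8000)
p' = p + v·dt = (-0.2320, -0.1240, -2.2560)
v + (F/m)dt = (-0.8293, -0.6373, -1.4320)
ω×(Iω) gyroscopic = (0.0084, 0.0432, -0.0378)
(τ − ω×Iω)/I = (-2.9733, 0.0567, -0.3014)
new body rate ω' = (-1.0189, 0.7023, 0.5879)
2q̇ = q⊗(0,ω) = (-0.2039504, -0.7503547, 0.5667049, 0.8568650)
updated quaternion q' = (0.9511, 0.0309, 0.2906, 0.1000)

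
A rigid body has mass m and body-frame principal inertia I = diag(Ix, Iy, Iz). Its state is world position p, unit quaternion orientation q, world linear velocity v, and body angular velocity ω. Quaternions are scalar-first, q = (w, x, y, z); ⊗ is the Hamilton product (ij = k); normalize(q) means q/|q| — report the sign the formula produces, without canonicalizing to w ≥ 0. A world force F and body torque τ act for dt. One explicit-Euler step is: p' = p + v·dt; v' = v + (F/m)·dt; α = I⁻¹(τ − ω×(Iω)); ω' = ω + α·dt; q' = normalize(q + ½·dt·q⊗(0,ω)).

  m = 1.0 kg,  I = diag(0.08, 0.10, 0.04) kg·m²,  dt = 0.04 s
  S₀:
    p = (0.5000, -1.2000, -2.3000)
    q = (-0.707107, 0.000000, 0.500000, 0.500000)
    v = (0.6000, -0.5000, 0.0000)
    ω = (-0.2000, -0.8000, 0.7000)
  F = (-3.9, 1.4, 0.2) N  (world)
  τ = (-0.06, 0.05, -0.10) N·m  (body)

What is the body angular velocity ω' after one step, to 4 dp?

ω' = (-0.2468, -0.7778, 0.5968)

ω×(Iω) gyroscopic = (0.0336, -0.0056, 0.0032)
α = I⁻¹(τ − ω×Iω) = (-1.1700, 0.5560, -2.5800)
new body rate ω' = (-0.2468, -0.7778, 0.5968)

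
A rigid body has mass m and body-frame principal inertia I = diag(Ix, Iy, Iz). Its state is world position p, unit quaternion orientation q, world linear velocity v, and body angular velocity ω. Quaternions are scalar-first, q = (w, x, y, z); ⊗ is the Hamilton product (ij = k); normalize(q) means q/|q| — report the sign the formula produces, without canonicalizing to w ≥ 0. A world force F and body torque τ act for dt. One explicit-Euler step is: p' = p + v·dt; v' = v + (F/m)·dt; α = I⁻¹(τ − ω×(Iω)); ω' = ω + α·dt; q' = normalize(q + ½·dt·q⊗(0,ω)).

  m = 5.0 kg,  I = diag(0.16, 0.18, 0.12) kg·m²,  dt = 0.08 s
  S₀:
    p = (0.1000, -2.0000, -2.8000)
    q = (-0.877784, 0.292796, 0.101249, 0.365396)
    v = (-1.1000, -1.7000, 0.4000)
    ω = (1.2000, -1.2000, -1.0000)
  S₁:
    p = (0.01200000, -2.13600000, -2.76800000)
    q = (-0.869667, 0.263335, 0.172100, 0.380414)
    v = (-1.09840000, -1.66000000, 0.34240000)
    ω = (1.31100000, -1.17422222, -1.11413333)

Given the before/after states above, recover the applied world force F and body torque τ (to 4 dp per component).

ω₁ − ω₀ = (0.11100000, 0.02577778, -0.11413333)
gyro term ω₀×Iω₀ = (-0.0720, -0.0480, -0.0288)
applied torque τ = (0.1500, 0.0100, -0.2000)
velocity change Δv = (0.00160000, 0.04000000, -0.05760000)
applied force F = (0.1000, 2.5000, -3.6000)

F = (0.1000, 2.5000, -3.6000)
τ = (0.1500, 0.0100, -0.2000)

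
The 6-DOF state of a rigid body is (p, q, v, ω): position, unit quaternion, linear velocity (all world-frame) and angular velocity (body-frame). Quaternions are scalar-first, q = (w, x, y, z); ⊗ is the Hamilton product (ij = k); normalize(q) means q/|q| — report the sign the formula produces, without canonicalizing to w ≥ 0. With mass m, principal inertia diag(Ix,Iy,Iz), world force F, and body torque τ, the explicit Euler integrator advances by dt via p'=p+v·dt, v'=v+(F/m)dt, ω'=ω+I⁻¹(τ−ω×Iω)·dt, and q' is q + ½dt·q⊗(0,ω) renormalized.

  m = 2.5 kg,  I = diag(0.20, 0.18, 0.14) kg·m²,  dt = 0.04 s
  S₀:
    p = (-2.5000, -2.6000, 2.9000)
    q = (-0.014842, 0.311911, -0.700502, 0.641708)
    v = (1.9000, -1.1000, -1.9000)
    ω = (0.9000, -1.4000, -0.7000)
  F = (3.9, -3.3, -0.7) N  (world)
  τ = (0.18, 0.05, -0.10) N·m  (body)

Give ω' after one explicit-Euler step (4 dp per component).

ω' = (0.9438, -1.3805, -0.7358)

gyro term ω×Iω = (-0.0392, -0.0378, 0.0252)
α = I⁻¹(τ − ω×Iω) = (1.0960, 0.4878, -0.8943)
ω' = ω + α·dt = (0.9438, -1.3805, -0.7358)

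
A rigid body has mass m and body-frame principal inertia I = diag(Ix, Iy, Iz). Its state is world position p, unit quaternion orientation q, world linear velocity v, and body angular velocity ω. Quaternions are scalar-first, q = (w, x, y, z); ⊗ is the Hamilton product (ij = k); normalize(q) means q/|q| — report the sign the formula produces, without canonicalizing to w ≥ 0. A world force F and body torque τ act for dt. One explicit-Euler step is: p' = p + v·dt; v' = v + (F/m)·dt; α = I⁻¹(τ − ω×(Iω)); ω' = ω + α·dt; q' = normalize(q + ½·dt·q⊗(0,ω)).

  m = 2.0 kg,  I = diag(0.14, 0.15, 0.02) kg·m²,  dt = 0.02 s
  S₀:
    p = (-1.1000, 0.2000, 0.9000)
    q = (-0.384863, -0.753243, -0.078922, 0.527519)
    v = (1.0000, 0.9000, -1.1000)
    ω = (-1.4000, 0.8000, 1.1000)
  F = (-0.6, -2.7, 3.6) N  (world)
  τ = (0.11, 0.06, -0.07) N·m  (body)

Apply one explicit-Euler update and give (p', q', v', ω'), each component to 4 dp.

p' = p + v·dt = (-1.0800, 0.2180, 0.8780)
v + (F/m)dt = (0.9940, 0.8730, -1.0640)
α = I⁻¹(τ − ω×Iω) = (1.6029, 1.6320, -2.9400)
ω' = ω + α·dt = (-1.3679, 0.8326, 1.0412)
2q̇ = q⊗(0,ω) = (-1.5716735, 0.0299788, -0.2178497, -1.1364345)
q' = normalize(q + ½dt·q⊗(0,ω)) = (-0.4005, -0.7528, -0.0811, 0.5161)

p' = (-1.0800, 0.2180, 0.8780)
q' = (-0.4005, -0.7528, -0.0811, 0.5161)
v' = (0.9940, 0.8730, -1.0640)
ω' = (-1.3679, 0.8326, 1.0412)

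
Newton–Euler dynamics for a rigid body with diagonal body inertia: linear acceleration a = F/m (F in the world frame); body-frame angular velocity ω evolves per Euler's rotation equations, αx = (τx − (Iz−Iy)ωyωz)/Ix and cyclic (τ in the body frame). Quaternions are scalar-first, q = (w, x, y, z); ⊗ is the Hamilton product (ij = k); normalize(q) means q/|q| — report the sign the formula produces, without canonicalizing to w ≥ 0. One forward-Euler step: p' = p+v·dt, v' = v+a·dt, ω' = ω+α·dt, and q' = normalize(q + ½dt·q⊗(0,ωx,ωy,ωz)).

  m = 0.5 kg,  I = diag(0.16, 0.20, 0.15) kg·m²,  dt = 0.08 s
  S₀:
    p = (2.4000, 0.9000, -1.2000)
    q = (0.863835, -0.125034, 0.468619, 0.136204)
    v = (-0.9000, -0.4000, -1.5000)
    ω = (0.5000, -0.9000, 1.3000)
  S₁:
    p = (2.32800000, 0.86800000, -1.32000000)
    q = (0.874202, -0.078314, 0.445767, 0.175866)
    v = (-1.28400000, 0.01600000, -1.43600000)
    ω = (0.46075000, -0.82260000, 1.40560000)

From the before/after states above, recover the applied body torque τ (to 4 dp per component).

τ = (-0.0200, 0.2000, 0.1800)

ω₁ − ω₀ = (-0.03925000, 0.07740000, 0.10560000)
gyro term ω₀×Iω₀ = (0.0585, 0.0065, -0.0180)
applied torque τ = (-0.0200, 0.2000, 0.1800)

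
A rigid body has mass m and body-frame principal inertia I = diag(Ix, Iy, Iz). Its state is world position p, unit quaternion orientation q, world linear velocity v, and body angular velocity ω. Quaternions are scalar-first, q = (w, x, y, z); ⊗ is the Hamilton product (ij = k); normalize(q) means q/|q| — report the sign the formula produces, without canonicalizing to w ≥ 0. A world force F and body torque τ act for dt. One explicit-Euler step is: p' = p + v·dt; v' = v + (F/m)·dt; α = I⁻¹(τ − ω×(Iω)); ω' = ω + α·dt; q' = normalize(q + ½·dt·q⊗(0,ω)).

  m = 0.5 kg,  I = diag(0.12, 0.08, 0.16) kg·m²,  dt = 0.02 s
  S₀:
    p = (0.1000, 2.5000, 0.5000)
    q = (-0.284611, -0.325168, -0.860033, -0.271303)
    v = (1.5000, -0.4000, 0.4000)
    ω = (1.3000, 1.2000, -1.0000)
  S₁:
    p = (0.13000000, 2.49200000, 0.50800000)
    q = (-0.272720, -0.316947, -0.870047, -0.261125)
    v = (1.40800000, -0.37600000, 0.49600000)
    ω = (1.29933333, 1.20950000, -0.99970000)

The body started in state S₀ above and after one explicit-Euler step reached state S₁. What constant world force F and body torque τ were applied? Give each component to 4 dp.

F = (-2.3000, 0.6000, 2.4000)
τ = (-0.1000, 0.0900, -0.0600)

ω₁ − ω₀ = (-0.00066667, 0.00950000, 0.00030000)
I·α + gyro = (-0.1000, 0.0900, -0.0600)
velocity change Δv = (-0.09200000, 0.02400000, 0.09600000)
m·(v₁−v₀)/dt = (-2.3000, 0.6000, 2.4000)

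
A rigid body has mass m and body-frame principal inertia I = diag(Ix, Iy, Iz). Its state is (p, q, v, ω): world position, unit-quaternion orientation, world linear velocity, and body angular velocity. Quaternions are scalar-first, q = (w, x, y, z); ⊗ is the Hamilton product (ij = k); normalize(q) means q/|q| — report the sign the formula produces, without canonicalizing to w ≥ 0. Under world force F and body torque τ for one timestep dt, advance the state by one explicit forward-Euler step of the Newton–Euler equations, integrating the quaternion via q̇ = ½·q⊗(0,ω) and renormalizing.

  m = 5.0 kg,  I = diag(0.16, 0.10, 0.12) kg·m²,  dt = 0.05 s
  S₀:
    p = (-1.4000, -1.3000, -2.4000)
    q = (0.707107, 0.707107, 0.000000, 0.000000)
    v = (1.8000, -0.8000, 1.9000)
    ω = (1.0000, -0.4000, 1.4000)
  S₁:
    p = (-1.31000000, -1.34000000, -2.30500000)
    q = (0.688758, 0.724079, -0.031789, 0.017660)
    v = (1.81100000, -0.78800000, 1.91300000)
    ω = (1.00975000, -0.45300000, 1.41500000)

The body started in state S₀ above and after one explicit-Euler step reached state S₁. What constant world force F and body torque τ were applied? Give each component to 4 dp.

ω₁ − ω₀ = (0.00975000, -0.05300000, 0.01500000)
precession coupling = (-0.0112, 0.0560, 0.0240)
I·α + gyro = (0.0200, -0.0500, 0.0600)
v₁ − v₀ = (0.01100000, 0.01200000, 0.01300000)
applied force F = (1.1000, 1.2000, 1.3000)

F = (1.1000, 1.2000, 1.3000)
τ = (0.0200, -0.0500, 0.0600)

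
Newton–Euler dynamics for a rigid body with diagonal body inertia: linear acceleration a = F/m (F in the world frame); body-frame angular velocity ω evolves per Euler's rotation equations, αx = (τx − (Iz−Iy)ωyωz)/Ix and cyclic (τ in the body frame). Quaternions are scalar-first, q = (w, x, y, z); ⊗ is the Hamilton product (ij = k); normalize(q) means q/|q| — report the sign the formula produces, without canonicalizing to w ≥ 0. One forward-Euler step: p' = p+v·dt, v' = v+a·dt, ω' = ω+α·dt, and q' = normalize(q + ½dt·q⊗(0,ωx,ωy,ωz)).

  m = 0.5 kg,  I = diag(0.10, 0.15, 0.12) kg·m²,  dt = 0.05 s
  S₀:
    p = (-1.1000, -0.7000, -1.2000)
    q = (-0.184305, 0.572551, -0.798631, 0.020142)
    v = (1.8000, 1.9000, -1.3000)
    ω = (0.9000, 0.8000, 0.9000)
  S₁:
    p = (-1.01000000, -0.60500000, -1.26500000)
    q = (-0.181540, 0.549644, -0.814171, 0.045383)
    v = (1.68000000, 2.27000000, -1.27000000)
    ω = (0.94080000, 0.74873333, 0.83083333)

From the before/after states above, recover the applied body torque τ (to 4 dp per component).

rate change Δω = (0.04080000, -0.05126667, -0.06916667)
applied torque τ = (0.0600, -0.1700, -0.1300)

τ = (0.0600, -0.1700, -0.1300)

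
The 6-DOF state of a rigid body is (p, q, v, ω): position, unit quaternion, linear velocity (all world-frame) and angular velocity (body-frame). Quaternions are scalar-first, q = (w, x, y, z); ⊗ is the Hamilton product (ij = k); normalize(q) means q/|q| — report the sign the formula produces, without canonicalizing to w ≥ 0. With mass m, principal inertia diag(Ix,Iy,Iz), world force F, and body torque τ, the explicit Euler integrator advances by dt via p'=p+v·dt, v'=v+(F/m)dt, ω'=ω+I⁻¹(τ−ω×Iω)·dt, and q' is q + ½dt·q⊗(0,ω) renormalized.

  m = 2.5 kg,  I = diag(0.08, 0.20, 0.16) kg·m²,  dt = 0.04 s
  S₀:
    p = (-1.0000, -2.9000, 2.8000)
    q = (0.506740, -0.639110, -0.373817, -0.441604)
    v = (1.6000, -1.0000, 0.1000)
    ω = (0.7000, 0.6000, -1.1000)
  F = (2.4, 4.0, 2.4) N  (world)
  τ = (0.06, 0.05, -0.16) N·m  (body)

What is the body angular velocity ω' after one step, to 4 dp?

ω' = (0.7168, 0.5977, -1.1526)

ω×(Iω) gyroscopic = (0.0264, 0.0616, 0.0504)
α = I⁻¹(τ − ω×Iω) = (0.4200, -0.0580, -1.3150)
ω' = ω + α·dt = (0.7168, 0.5977, -1.1526)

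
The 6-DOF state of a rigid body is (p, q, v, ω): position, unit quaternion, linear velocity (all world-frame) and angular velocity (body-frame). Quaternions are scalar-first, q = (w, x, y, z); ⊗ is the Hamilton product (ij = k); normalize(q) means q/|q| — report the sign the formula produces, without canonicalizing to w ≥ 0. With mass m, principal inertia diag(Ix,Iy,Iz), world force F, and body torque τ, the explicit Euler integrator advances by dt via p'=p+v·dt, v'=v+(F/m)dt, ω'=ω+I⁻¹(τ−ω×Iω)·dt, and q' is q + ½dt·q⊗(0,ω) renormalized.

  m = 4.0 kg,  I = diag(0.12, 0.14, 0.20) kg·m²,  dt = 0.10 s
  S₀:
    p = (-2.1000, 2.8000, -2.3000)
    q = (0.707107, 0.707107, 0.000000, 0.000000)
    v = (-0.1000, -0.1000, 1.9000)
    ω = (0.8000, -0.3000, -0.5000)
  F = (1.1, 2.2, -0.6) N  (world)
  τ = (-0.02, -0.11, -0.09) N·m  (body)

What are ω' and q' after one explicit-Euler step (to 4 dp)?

(τ − ω×Iω)/I = (-0.2417, -1.0143, -0.4260)
ω' = ω + α·dt = (0.7758, -0.4014, -0.5426)
q⊗(0,ω) = (-0.5656856, 0.5656856, 0.1414214, -0.5656856)
updated quaternion q' = (0.6780, 0.7345, 0.0071, -0.0282)

ω' = (0.7758, -0.4014, -0.5426)
q' = (0.6780, 0.7345, 0.0071, -0.0282)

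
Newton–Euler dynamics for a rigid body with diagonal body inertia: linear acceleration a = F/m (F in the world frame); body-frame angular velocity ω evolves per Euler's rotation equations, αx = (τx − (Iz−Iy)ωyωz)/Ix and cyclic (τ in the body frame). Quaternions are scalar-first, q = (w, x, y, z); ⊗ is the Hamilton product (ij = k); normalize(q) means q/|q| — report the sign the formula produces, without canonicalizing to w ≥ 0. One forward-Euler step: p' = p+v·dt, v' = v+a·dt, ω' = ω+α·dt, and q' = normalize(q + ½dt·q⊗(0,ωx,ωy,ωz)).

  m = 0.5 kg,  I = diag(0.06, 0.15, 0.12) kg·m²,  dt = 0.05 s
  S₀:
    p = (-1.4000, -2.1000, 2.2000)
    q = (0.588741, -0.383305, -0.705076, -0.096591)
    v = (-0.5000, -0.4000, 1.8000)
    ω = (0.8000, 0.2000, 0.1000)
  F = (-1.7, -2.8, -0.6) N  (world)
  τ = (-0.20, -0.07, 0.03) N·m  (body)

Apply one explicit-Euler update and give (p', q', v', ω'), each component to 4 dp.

p' = (-1.4250, -2.1200, 2.2900)
q' = (0.6000, -0.3727, -0.7030, -0.0829)
v' = (-0.6700, -0.6800, 1.7400)
ω' = (0.6338, 0.1783, 0.1065)

a = F/m = (-3.4000, -5.6000, -1.2000)
new position p' = (-1.4250, -2.1200, 2.2900)
new velocity v' = (-0.6700, -0.6800, 1.7400)
(τ − ω×Iω)/I = (-3.3233, -0.4347, 0.1300)
ω' = ω + α·dt = (0.6338, 0.1783, 0.1065)
2q̇ = q⊗(0,ω) = (0.4573183, 0.4198034, 0.0788059, 0.5462739)
q' = normalize(q + ½dt·q⊗(0,ω)) = (0.6000, -0.3727, -0.7030, -0.0829)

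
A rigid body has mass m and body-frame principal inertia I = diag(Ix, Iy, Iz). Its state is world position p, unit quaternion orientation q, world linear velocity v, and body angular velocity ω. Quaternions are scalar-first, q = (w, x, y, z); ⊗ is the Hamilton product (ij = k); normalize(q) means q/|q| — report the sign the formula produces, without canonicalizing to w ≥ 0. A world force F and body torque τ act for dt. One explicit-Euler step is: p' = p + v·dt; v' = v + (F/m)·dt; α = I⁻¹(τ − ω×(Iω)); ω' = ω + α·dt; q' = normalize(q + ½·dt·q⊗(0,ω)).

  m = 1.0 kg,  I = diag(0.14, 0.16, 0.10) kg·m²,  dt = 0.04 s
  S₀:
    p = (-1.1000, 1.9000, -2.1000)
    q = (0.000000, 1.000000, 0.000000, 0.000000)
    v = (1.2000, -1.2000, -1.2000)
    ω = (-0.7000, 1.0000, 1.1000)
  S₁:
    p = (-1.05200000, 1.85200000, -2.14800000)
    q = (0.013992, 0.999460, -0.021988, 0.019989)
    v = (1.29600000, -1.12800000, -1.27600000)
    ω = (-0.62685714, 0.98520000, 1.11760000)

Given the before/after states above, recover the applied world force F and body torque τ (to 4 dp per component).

Δω = ω₁−ω₀ = (0.07314286, -0.01480000, 0.01760000)
gyro term ω₀×Iω₀ = (-0.0660, -0.0308, -0.0140)
I·α + gyro = (0.1900, -0.0900, 0.0300)
v₁ − v₀ = (0.09600000, 0.07200000, -0.07600000)
F = m·Δv/dt = (2.4000, 1.8000, -1.9000)

F = (2.4000, 1.8000, -1.9000)
τ = (0.1900, -0.0900, 0.0300)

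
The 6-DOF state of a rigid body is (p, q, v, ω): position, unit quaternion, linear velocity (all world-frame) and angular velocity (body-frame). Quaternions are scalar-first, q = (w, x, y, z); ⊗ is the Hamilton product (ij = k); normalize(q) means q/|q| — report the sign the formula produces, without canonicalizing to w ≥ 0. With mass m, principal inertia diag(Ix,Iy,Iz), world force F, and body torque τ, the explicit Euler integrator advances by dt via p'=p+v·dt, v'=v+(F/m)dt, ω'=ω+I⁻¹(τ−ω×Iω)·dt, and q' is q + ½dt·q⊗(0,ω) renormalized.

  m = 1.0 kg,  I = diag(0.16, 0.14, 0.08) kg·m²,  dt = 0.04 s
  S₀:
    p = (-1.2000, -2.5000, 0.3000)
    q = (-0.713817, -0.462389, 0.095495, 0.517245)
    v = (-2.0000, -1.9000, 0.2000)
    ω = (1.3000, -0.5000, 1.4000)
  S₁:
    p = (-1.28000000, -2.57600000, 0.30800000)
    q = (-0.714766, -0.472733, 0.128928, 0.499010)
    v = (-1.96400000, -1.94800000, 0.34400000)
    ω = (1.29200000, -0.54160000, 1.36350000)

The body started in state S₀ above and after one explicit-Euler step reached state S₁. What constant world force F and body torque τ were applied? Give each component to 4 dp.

F = (0.9000, -1.2000, 3.6000)
τ = (0.0100, 0.0000, -0.0600)

rate change Δω = (-0.00800000, -0.04160000, -0.03650000)
precession coupling = (0.0420, 0.1456, 0.0130)
I·α + gyro = (0.0100, 0.0000, -0.0600)
Δv = v₁−v₀ = (0.03600000, -0.04800000, 0.14400000)
applied force F = (0.9000, -1.2000, 3.6000)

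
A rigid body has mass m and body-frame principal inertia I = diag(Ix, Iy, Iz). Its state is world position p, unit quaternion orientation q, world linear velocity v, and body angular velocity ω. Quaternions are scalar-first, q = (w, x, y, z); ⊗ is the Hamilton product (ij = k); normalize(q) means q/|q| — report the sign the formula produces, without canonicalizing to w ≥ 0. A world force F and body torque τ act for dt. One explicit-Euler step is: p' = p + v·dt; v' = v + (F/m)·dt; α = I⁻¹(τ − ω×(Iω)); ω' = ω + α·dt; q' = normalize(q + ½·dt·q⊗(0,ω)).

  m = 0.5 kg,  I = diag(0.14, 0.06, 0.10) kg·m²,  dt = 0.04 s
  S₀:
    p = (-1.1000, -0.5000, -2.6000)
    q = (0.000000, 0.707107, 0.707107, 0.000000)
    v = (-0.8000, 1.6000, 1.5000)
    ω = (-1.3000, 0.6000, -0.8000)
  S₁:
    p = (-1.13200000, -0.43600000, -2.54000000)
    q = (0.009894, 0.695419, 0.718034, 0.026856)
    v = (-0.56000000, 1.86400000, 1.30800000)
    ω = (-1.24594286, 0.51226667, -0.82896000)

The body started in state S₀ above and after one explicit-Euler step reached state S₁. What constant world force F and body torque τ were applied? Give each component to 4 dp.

v₁ − v₀ = (0.24000000, 0.26400000, -0.19200000)
F = m·Δv/dt = (3.0000, 3.3000, -2.4000)
ω₁ − ω₀ = (0.05405714, -0.08773333, -0.02896000)
ω₀×(Iω₀) = (-0.0192, 0.0416, 0.0624)
I·α + gyro = (0.1700, -0.0900, -0.0100)

F = (3.0000, 3.3000, -2.4000)
τ = (0.1700, -0.0900, -0.0100)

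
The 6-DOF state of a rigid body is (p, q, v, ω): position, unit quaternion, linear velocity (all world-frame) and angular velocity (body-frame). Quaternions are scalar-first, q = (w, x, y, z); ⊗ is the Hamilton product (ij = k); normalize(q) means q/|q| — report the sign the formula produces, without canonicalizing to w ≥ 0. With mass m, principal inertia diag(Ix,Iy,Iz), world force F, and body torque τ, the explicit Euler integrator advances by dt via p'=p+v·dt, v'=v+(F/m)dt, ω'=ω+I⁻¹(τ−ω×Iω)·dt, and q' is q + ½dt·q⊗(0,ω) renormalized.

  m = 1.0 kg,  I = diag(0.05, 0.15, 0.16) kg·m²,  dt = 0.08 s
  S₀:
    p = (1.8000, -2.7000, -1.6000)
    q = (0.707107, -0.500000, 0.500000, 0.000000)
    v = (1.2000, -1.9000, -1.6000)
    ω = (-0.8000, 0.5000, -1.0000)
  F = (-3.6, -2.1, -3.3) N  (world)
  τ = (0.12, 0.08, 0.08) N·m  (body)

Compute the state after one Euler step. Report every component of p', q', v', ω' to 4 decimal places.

p' = (1.8960, -2.8520, -1.7280)
q' = (0.6801, -0.5418, 0.4934, -0.0223)
v' = (0.9120, -2.0680, -1.8640)
ω' = (-0.6000, 0.5896, -0.9400)

ω×(Iω) gyroscopic = (-0.0050, -0.0880, -0.0400)
(τ − ω×Iω)/I = (2.5000, 1.1200, 0.7500)
new body rate ω' = (-0.6000, 0.5896, -0.9400)
q⊗(0,ω) = (-0.6500000, -1.0656856, -0.1464465, -0.5571070)
updated quaternion q' = (0.6801, -0.5418, 0.4934, -0.0223)
a = F/m = (-3.6000, -2.1000, -3.3000)
new position p' = (1.8960, -2.8520, -1.7280)
new velocity v' = (0.9120, -2.0680, -1.8640)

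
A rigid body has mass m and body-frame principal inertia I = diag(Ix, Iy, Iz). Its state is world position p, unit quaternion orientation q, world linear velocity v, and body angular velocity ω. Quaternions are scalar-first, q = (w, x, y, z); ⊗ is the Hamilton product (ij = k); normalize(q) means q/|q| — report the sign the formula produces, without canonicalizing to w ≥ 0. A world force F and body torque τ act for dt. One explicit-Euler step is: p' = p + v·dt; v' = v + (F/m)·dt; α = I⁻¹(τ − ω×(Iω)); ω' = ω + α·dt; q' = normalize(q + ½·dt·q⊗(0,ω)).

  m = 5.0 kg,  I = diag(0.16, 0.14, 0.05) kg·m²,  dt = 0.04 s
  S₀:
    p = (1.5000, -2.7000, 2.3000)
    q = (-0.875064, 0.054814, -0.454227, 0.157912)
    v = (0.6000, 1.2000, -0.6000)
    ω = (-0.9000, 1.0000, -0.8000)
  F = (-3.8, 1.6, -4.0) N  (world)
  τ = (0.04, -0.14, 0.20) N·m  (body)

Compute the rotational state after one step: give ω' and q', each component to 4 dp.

ω' = (-0.9080, 0.9374, -0.6544)
q' = (-0.8620, 0.0746, -0.4735, 0.1648)

α = I⁻¹(τ − ω×Iω) = (-0.2000, -1.5657, 3.6400)
ω + α·dt = (-0.9080, 0.9374, -0.6544)
2q̇ = q⊗(0,ω) = (0.6298892, 0.9930272, -0.9733336, 0.3460609)
updated quaternion q' = (-0.8620, 0.0746, -0.4735, 0.1648)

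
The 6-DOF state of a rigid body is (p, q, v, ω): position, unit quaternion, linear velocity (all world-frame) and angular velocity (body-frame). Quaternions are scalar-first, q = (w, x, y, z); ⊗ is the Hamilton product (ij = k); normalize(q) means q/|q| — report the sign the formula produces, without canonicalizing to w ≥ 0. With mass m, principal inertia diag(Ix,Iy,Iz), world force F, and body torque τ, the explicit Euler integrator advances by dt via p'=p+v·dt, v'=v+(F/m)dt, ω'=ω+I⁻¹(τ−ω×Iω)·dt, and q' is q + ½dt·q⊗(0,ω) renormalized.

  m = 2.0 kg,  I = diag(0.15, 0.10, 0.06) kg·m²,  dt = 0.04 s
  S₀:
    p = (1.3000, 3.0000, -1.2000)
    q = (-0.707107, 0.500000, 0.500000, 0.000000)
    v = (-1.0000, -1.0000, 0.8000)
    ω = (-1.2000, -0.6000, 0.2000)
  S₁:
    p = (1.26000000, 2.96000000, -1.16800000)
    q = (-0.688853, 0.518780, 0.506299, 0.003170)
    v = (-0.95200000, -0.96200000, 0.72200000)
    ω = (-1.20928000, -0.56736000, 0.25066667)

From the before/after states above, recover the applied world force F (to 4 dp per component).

F = (2.4000, 1.9000, -3.9000)

Δv = v₁−v₀ = (0.04800000, 0.03800000, -0.07800000)
m·(v₁−v₀)/dt = (2.4000, 1.9000, -3.9000)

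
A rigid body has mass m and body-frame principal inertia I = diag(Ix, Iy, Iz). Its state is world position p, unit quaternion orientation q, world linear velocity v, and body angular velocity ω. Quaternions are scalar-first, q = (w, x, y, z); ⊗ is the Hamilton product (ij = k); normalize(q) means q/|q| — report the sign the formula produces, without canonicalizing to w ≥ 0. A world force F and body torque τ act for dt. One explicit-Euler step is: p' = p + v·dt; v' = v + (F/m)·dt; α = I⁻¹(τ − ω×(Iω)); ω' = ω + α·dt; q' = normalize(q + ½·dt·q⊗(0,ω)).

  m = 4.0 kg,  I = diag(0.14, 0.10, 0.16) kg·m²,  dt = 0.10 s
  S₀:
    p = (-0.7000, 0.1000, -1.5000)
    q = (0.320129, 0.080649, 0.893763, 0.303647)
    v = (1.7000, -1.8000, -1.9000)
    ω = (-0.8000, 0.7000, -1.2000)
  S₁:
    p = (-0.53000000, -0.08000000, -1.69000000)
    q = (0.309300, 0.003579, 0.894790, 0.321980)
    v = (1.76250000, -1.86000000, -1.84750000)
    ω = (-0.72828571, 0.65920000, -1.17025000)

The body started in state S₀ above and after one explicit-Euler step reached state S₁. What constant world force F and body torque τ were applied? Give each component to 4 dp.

F = (2.5000, -2.4000, 2.1000)
τ = (0.0500, -0.0600, 0.0700)

ω₁ − ω₀ = (0.07171429, -0.04080000, 0.02975000)
applied torque τ = (0.0500, -0.0600, 0.0700)
Δv = v₁−v₀ = (0.06250000, -0.06000000, 0.05250000)
applied force F = (2.5000, -2.4000, 2.1000)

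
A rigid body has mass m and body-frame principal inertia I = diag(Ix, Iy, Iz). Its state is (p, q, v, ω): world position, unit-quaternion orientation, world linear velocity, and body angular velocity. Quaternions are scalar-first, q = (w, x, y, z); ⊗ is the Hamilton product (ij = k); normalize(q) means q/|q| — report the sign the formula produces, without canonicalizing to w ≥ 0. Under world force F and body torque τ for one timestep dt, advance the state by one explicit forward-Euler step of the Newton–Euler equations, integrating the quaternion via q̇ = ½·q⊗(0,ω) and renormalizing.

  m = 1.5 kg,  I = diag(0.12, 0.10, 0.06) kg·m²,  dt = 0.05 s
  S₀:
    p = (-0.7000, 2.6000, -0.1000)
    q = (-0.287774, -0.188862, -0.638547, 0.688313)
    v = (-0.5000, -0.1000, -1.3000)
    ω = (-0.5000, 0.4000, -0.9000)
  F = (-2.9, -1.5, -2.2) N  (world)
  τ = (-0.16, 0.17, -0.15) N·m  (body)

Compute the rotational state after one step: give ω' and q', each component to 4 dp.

ω' = (-0.5727, 0.4715, -1.0283)
q' = (-0.2682, -0.1777, -0.6540, 0.6847)

ω×(Iω) gyroscopic = (0.0144, 0.0270, 0.0040)
(τ − ω×Iω)/I = (-1.4533, 1.4300, -2.5667)
new body rate ω' = (-0.5727, 0.4715, -1.0283)
Hamilton product q⊗(0,ω) = (0.7804695, 0.4432541, -0.6292419, -0.1358217)
updated quaternion q' = (-0.2682, -0.1777, -0.6540, 0.6847)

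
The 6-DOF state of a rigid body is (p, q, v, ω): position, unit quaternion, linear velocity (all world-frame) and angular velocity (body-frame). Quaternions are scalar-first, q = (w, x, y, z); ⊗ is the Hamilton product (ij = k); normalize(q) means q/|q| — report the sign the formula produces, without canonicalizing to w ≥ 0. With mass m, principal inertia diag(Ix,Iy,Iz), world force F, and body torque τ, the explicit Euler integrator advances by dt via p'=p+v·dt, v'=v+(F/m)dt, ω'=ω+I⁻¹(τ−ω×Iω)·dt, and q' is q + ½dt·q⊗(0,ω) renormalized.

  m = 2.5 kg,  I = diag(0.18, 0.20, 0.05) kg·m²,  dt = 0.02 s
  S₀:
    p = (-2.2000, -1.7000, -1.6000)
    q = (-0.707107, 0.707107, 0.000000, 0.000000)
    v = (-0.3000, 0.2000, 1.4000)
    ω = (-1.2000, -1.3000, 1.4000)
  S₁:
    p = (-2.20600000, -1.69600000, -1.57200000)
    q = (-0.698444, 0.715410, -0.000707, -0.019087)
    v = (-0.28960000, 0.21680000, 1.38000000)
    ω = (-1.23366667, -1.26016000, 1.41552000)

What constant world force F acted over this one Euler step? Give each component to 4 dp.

F = (1.3000, 2.1000, -2.5000)

Δv = v₁−v₀ = (0.01040000, 0.01680000, -0.02000000)
applied force F = (1.3000, 2.1000, -2.5000)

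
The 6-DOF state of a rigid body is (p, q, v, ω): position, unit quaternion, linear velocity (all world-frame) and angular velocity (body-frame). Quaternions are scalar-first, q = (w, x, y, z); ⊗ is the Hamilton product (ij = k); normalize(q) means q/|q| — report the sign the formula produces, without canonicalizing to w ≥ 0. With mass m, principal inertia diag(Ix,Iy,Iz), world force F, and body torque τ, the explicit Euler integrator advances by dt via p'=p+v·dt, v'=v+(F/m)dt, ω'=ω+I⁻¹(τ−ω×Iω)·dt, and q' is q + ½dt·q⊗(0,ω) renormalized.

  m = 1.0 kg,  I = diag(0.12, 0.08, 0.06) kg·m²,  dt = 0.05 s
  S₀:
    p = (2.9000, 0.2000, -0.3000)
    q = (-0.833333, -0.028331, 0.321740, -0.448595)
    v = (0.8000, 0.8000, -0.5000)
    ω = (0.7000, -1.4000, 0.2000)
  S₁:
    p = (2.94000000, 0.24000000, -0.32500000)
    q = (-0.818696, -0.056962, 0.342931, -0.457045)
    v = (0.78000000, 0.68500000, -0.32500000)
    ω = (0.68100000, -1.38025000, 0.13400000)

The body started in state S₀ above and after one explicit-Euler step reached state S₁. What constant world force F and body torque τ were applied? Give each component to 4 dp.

rate change Δω = (-0.01900000, 0.01975000, -0.06600000)
ω₀×(Iω₀) = (0.0056, 0.0084, 0.0392)
applied torque τ = (-0.0400, 0.0400, -0.0400)
Δv = v₁−v₀ = (-0.02000000, -0.11500000, 0.17500000)
F = m·Δv/dt = (-0.4000, -2.3000, 3.5000)

F = (-0.4000, -2.3000, 3.5000)
τ = (-0.0400, 0.0400, -0.0400)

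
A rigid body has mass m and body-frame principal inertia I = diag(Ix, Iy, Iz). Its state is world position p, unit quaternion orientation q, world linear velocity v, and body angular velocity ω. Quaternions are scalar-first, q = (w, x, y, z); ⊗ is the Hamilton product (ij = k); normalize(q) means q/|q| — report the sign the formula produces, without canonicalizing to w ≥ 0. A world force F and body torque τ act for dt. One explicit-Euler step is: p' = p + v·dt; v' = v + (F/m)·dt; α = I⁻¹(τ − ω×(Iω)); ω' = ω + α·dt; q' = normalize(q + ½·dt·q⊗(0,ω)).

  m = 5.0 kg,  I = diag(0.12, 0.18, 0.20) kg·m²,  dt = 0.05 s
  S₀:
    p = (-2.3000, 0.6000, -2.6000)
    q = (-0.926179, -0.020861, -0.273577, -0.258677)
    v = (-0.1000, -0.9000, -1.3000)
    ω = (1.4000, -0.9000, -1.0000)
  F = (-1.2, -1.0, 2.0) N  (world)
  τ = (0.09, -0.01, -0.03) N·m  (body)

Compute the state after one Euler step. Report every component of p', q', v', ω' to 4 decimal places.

new position p' = (-2.3050, 0.5550, -2.6650)
new velocity v' = (-0.1120, -0.9100, -1.2800)
α = I⁻¹(τ − ω×Iω) = (0.6000, -0.6778, 0.2280)
ω + α·dt = (1.4300, -0.9339, -0.9886)
2q̇ = q⊗(0,ω) = (-0.4756909, -1.2558829, 0.4505523, 1.3279617)
q' = normalize(q + ½dt·q⊗(0,ω)) = (-0.9370, -0.0522, -0.2620, -0.2252)

p' = (-2.3050, 0.5550, -2.6650)
q' = (-0.9370, -0.0522, -0.2620, -0.2252)
v' = (-0.1120, -0.9100, -1.2800)
ω' = (1.4300, -0.9339, -0.9886)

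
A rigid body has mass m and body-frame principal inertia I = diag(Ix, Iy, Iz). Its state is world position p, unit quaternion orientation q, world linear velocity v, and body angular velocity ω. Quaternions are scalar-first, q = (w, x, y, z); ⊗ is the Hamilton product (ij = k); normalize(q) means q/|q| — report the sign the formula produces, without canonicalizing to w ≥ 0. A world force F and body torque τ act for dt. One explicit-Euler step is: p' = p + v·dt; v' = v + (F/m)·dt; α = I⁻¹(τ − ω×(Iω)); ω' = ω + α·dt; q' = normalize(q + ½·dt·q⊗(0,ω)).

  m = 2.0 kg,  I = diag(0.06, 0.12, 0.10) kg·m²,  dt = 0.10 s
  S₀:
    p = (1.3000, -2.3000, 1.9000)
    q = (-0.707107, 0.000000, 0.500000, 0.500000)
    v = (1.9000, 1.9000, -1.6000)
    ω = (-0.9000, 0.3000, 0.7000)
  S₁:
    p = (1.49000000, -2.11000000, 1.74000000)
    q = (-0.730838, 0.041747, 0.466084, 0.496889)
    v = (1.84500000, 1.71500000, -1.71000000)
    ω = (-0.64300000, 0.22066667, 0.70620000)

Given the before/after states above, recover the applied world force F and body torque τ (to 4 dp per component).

F = (-1.1000, -3.7000, -2.2000)
τ = (0.1500, -0.0700, -0.0100)

rate change Δω = (0.25700000, -0.07933333, 0.00620000)
I·α + gyro = (0.1500, -0.0700, -0.0100)
Δv = v₁−v₀ = (-0.05500000, -0.18500000, -0.11000000)
m·(v₁−v₀)/dt = (-1.1000, -3.7000, -2.2000)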